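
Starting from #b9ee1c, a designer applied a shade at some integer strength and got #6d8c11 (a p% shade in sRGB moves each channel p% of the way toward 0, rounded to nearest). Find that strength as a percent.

41%

#b9ee1c is rgb(185, 238, 28); #6d8c11 is rgb(109, 140, 17).
On the G channel (widest range): 140 ≈ 238 + (p/100)(0 − 238), so p ≈ 100×(140 − 238)/(0 − 238) = -9800/-238 = 41.18.
p = 41 reproduces all three channels after rounding.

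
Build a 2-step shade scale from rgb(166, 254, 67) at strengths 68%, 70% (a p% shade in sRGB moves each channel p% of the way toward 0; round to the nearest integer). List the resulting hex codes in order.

68%: (166 − 112.88 = 53.12→53, 254 − 172.72 = 81.28→81, 67 − 45.56 = 21.44→21) → #355115
70%: (166 − 116.2 = 49.8→50, 254 − 177.8 = 76.2→76, 67 − 46.9 = 20.1→20) → #324C14

#355115, #324C14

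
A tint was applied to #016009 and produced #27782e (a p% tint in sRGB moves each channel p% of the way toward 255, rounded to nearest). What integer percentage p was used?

#016009 is rgb(1, 96, 9); #27782e is rgb(39, 120, 46).
On the R channel (widest range): 39 ≈ 1 + (p/100)(255 − 1), so p ≈ 100×(39 − 1)/(255 − 1) = 3800/254 = 14.96.
p = 15 reproduces all three channels after rounding.

15%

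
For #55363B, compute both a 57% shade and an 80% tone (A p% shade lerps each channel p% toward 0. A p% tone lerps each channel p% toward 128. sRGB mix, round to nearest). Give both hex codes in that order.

#55363B is rgb(85, 54, 59).
57% shade:
  R: 85 + 0.57×(0−85) = 85 − 48.45 = 36.55 → 37
  G: 54 + 0.57×(0−54) = 54 − 30.78 = 23.22 → 23
  B: 59 − 33.63 = 25.37 → 25
  → #251719
80% tone:
  R: 85 + 0.8×(128−85) = 85 + 34.4 = 119.4 → 119
  G: 54 + 0.8×(128−54) = 54 + 59.2 = 113.2 → 113
  B: 59 + 0.8×(128−59) = 59 + 55.2 = 114.2 → 114
  → #777172

#251719, #777172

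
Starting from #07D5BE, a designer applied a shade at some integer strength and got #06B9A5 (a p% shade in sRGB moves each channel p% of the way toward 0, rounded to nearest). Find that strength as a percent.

#07D5BE is rgb(7, 213, 190); #06B9A5 is rgb(6, 185, 165).
On the G channel (widest range): 185 ≈ 213 + (p/100)(0 − 213), so p ≈ 100×(185 − 213)/(0 − 213) = -2800/-213 = 13.15.
p = 13 reproduces all three channels after rounding.

13%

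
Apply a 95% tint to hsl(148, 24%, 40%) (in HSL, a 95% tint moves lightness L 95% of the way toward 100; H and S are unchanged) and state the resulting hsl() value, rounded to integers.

L moves 95% from 40 toward 100: 40 + 57 = 97 → 97.
H and S are unchanged.

hsl(148, 24%, 97%)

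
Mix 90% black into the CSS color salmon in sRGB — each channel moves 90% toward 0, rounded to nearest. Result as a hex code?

CSS salmon is rgb(250, 128, 114).
A 90% shade moves each channel 90% toward 0:
  R: 250 − 225 = 25 → 25
  G: 128 − 115.2 = 12.8 → 13
  B: 114 − 102.6 = 11.4 → 11
rgb(25, 13, 11) = #190d0b.

#190d0b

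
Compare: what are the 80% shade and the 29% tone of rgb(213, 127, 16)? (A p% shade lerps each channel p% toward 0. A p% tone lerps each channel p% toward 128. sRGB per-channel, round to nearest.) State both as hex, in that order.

80% shade:
  R: 213 + 0.8×(0−213) = 213 − 170.4 = 42.6 → 43
  G: 127 − 101.6 = 25.4 → 25
  B: 16 + 0.8×(0−16) = 16 − 12.8 = 3.2 → 3
  → #2B1903
29% tone:
  R: 213 + 0.29×(128−213) = 213 − 24.65 = 188.35 → 188
  G: 127 + 0.29 = 127.29 → 127
  B: 16 + 32.48 = 48.48 → 48
  → #BC7F30

#2B1903, #BC7F30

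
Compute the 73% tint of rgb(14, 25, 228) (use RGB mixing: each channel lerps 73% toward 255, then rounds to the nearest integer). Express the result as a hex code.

#bec1f8

A 73% tint moves each channel 73% toward 255:
  R: 14 + 0.73×(255−14) = 14 + 175.93 = 189.93 → 190
  G: 25 + 167.9 = 192.9 → 193
  B: 228 + 19.71 = 247.71 → 248
rgb(190, 193, 248) = #bec1f8.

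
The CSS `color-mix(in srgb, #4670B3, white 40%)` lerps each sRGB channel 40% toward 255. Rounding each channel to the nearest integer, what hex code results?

#4670B3 is rgb(70, 112, 179).
Per channel, c → c + 0.4(255 − c):
  R: 70 + 0.4×(255−70) = 70 + 74 = 144 → 144
  G: 112 + 0.4×(255−112) = 112 + 57.2 = 169.2 → 169
  B: 179 + 0.4×(255−179) = 179 + 30.4 = 209.4 → 209
rgb(144, 169, 209) = #90A9D1.

#90A9D1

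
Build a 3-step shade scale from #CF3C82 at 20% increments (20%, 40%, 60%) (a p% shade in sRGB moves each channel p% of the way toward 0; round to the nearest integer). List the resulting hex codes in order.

#CF3C82 is rgb(207, 60, 130).
20%: (207 − 41.4 = 165.6→166, 60 − 12 = 48→48, 130 − 26 = 104→104) → #A63068
40%: (207 − 82.8 = 124.2→124, 60 − 24 = 36→36, 130 − 52 = 78→78) → #7C244E
60%: (207 − 124.2 = 82.8→83, 60 − 36 = 24→24, 130 − 78 = 52→52) → #531834

#A63068, #7C244E, #531834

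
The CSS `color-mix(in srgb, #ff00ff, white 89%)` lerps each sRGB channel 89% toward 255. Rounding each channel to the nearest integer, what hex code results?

#ff00ff is rgb(255, 0, 255).
Per channel, c → c + 0.89(255 − c):
  R: 255 + 0.89×(255−255) = 255 + 0 = 255 → 255
  G: 0 + 0.89×(255−0) = 0 + 226.95 = 226.95 → 227
  B: 255 + 0.89×(255−255) = 255 + 0 = 255 → 255
rgb(255, 227, 255) = #ffe3ff.

#ffe3ff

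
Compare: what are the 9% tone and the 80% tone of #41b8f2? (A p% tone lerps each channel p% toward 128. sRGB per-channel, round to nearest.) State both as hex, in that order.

#47b3e8, #738b97

#41b8f2 is rgb(65, 184, 242).
9% tone:
  R: 65 + 0.09×(128−65) = 65 + 5.67 = 70.67 → 71
  G: 184 + 0.09×(128−184) = 184 − 5.04 = 178.96 → 179
  B: 242 − 10.26 = 231.74 → 232
  → #47b3e8
80% tone:
  R: 65 + 50.4 = 115.4 → 115
  G: 184 − 44.8 = 139.2 → 139
  B: 242 + 0.8×(128−242) = 242 − 91.2 = 150.8 → 151
  → #738b97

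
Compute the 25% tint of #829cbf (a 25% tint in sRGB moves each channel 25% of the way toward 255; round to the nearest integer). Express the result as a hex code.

#829cbf is rgb(130, 156, 191).
A 25% tint moves each channel 25% toward 255:
  R: 130 + 0.25×(255−130) = 130 + 31.25 = 161.25 → 161
  G: 156 + 24.75 = 180.75 → 181
  B: 191 + 16 = 207 → 207
rgb(161, 181, 207) = #a1b5cf.

#a1b5cf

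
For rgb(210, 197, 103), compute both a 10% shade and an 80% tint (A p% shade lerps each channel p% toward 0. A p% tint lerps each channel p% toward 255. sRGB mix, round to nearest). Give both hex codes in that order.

#BDB15D, #F6F3E1

10% shade:
  R: 210 + 0.1×(0−210) = 210 − 21 = 189 → 189
  G: 197 + 0.1×(0−197) = 197 − 19.7 = 177.3 → 177
  B: 103 − 10.3 = 92.7 → 93
  → #BDB15D
80% tint:
  R: 210 + 0.8×(255−210) = 210 + 36 = 246 → 246
  G: 197 + 46.4 = 243.4 → 243
  B: 103 + 0.8×(255−103) = 103 + 121.6 = 224.6 → 225
  → #F6F3E1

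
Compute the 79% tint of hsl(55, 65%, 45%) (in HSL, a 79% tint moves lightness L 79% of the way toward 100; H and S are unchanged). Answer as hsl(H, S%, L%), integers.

L moves 79% from 45 toward 100: 45 + 43.45 = 88.45 → 88.
H and S are unchanged.

hsl(55, 65%, 88%)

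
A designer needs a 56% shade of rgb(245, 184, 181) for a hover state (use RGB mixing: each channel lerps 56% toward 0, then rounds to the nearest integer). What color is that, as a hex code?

#6C5150

A 56% shade moves each channel 56% toward 0:
  R: 245 + 0.56×(0−245) = 245 − 137.2 = 107.8 → 108
  G: 184 − 103.04 = 80.96 → 81
  B: 181 + 0.56×(0−181) = 181 − 101.36 = 79.64 → 80
rgb(108, 81, 80) = #6C5150.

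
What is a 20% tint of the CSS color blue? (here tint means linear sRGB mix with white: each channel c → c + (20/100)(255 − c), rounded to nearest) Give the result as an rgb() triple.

CSS blue is rgb(0, 0, 255).
A 20% tint moves each channel 20% toward 255:
  R: 0 + 0.2×(255−0) = 0 + 51 = 51 → 51
  G: 0 + 0.2×(255−0) = 0 + 51 = 51 → 51
  B: 255 + 0.2×(255−255) = 255 + 0 = 255 → 255

rgb(51, 51, 255)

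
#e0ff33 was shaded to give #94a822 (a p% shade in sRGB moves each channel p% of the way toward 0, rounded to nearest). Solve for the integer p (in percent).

#e0ff33 is rgb(224, 255, 51); #94a822 is rgb(148, 168, 34).
On the G channel (widest range): 168 ≈ 255 + (p/100)(0 − 255), so p ≈ 100×(168 − 255)/(0 − 255) = -8700/-255 = 34.12.
p = 34 reproduces all three channels after rounding.

34%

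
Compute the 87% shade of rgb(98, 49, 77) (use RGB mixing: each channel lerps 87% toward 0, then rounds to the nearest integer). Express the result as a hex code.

#0d060a

Per channel, c → c + 0.87(0 − c):
  R: 98 + 0.87×(0−98) = 98 − 85.26 = 12.74 → 13
  G: 49 + 0.87×(0−49) = 49 − 42.63 = 6.37 → 6
  B: 77 + 0.87×(0−77) = 77 − 66.99 = 10.01 → 10
rgb(13, 6, 10) = #0d060a.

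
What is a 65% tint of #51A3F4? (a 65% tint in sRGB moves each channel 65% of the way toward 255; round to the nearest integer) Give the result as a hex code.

#C2DFFB

#51A3F4 is rgb(81, 163, 244).
A 65% tint moves each channel 65% toward 255:
  R: 81 + 0.65×(255−81) = 81 + 113.1 = 194.1 → 194
  G: 163 + 0.65×(255−163) = 163 + 59.8 = 222.8 → 223
  B: 244 + 7.15 = 251.15 → 251
rgb(194, 223, 251) = #C2DFFB.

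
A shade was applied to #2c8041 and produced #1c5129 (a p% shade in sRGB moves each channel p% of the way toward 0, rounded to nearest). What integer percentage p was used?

37%

#2c8041 is rgb(44, 128, 65); #1c5129 is rgb(28, 81, 41).
On the G channel (widest range): 81 ≈ 128 + (p/100)(0 − 128), so p ≈ 100×(81 − 128)/(0 − 128) = -4700/-128 = 36.72.
p = 37 reproduces all three channels after rounding.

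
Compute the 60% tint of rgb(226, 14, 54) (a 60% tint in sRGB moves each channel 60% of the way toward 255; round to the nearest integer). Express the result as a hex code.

#f39faf

Lerp each channel 60% toward 255:
  R: 226 + 0.6×(255−226) = 226 + 17.4 = 243.4 → 243
  G: 14 + 144.6 = 158.6 → 159
  B: 54 + 0.6×(255−54) = 54 + 120.6 = 174.6 → 175
rgb(243, 159, 175) = #f39faf.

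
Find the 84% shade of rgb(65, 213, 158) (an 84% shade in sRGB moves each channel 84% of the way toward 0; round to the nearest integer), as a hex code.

#0a2219

An 84% shade moves each channel 84% toward 0:
  R: 65 − 54.6 = 10.4 → 10
  G: 213 − 178.92 = 34.08 → 34
  B: 158 + 0.84×(0−158) = 158 − 132.72 = 25.28 → 25
rgb(10, 34, 25) = #0a2219.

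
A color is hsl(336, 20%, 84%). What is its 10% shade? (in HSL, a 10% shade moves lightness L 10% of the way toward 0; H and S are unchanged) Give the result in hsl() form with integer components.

L moves 10% from 84 toward 0: 84 − 8.4 = 75.6 → 76.
H and S are unchanged.

hsl(336, 20%, 76%)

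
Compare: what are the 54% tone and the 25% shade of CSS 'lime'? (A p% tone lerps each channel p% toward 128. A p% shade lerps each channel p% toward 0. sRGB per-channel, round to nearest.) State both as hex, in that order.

#45BA45, #00BF00

CSS lime is rgb(0, 255, 0).
54% tone:
  R: 0 + 69.12 = 69.12 → 69
  G: 255 − 68.58 = 186.42 → 186
  B: 0 + 69.12 = 69.12 → 69
  → #45BA45
25% shade:
  R: 0 + 0 = 0 → 0
  G: 255 − 63.75 = 191.25 → 191
  B: 0 + 0 = 0 → 0
  → #00BF00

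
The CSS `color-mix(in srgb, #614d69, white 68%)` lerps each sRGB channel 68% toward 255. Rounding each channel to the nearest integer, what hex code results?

#614d69 is rgb(97, 77, 105).
Per channel, c → c + 0.68(255 − c):
  R: 97 + 0.68×(255−97) = 97 + 107.44 = 204.44 → 204
  G: 77 + 121.04 = 198.04 → 198
  B: 105 + 0.68×(255−105) = 105 + 102 = 207 → 207
rgb(204, 198, 207) = #ccc6cf.

#ccc6cf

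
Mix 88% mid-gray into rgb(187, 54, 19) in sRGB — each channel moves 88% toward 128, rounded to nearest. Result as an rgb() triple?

rgb(135, 119, 115)

Per channel, c → c + 0.88(128 − c):
  R: 187 − 51.92 = 135.08 → 135
  G: 54 + 0.88×(128−54) = 54 + 65.12 = 119.12 → 119
  B: 19 + 95.92 = 114.92 → 115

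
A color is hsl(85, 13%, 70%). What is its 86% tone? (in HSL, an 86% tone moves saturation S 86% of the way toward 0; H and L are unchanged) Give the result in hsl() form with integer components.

S moves 86% from 13 toward 0: 13 − 11.18 = 1.82 → 2.
H and L are unchanged.

hsl(85, 2%, 70%)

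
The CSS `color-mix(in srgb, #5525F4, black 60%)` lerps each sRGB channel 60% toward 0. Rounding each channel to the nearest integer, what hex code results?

#220F62

#5525F4 is rgb(85, 37, 244).
Per channel, c → c + 0.6(0 − c):
  R: 85 + 0.6×(0−85) = 85 − 51 = 34 → 34
  G: 37 − 22.2 = 14.8 → 15
  B: 244 + 0.6×(0−244) = 244 − 146.4 = 97.6 → 98
rgb(34, 15, 98) = #220F62.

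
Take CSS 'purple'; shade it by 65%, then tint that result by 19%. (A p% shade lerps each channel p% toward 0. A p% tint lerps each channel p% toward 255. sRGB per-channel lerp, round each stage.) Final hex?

CSS purple is rgb(128, 0, 128).
Per channel, c → c + 0.65(0 − c):
  R: 128 + 0.65×(0−128) = 128 − 83.2 = 44.8 → 45
  G: 0 + 0.65×(0−0) = 0 + 0 = 0 → 0
  B: 128 + 0.65×(0−128) = 128 − 83.2 = 44.8 → 45
After the shade: rgb(45, 0, 45) = #2D002D.
A 19% tint moves each channel 19% toward 255:
  R: 45 + 39.9 = 84.9 → 85
  G: 0 + 0.19×(255−0) = 0 + 48.45 = 48.45 → 48
  B: 45 + 0.19×(255−45) = 45 + 39.9 = 84.9 → 85
rgb(85, 48, 85) = #553055.

#553055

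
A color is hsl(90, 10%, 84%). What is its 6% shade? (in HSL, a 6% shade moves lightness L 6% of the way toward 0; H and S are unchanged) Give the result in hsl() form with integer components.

L moves 6% from 84 toward 0: 84 − 5.04 = 78.96 → 79.
H and S are unchanged.

hsl(90, 10%, 79%)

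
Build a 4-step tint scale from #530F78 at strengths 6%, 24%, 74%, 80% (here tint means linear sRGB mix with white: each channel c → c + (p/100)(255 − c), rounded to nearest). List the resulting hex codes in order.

#5D1D80, #7C4998, #D2C1DC, #DDCFE4

#530F78 is rgb(83, 15, 120).
6%: (83 + 10.32 = 93.32→93, 15 + 14.4 = 29.4→29, 120 + 8.1 = 128.1→128) → #5D1D80
24%: (83 + 41.28 = 124.28→124, 15 + 57.6 = 72.6→73, 120 + 32.4 = 152.4→152) → #7C4998
74%: (83 + 127.28 = 210.28→210, 15 + 177.6 = 192.6→193, 120 + 99.9 = 219.9→220) → #D2C1DC
80%: (83 + 137.6 = 220.6→221, 15 + 192 = 207→207, 120 + 108 = 228→228) → #DDCFE4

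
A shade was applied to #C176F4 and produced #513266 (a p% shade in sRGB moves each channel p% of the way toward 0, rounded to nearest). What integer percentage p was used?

58%

#C176F4 is rgb(193, 118, 244); #513266 is rgb(81, 50, 102).
On the B channel (widest range): 102 ≈ 244 + (p/100)(0 − 244), so p ≈ 100×(102 − 244)/(0 − 244) = -14200/-244 = 58.20.
p = 58 reproduces all three channels after rounding.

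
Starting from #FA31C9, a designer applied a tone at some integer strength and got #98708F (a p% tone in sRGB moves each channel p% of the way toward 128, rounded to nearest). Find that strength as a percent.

80%

#FA31C9 is rgb(250, 49, 201); #98708F is rgb(152, 112, 143).
On the R channel (widest range): 152 ≈ 250 + (p/100)(128 − 250), so p ≈ 100×(152 − 250)/(128 − 250) = -9800/-122 = 80.33.
p = 80 reproduces all three channels after rounding.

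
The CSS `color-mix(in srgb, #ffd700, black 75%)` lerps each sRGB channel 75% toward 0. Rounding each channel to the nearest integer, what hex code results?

#403600

#ffd700 is rgb(255, 215, 0).
Per channel, c → c + 0.75(0 − c):
  R: 255 + 0.75×(0−255) = 255 − 191.25 = 63.75 → 64
  G: 215 + 0.75×(0−215) = 215 − 161.25 = 53.75 → 54
  B: 0 + 0.75×(0−0) = 0 + 0 = 0 → 0
rgb(64, 54, 0) = #403600.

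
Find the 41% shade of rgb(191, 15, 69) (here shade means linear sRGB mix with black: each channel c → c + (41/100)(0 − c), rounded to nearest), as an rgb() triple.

rgb(113, 9, 41)

Per channel, c → c + 0.41(0 − c):
  R: 191 + 0.41×(0−191) = 191 − 78.31 = 112.69 → 113
  G: 15 − 6.15 = 8.85 → 9
  B: 69 + 0.41×(0−69) = 69 − 28.29 = 40.71 → 41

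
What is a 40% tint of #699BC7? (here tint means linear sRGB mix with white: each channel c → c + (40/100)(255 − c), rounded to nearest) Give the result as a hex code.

#A5C3DD

#699BC7 is rgb(105, 155, 199).
A 40% tint moves each channel 40% toward 255:
  R: 105 + 60 = 165 → 165
  G: 155 + 40 = 195 → 195
  B: 199 + 0.4×(255−199) = 199 + 22.4 = 221.4 → 221
rgb(165, 195, 221) = #A5C3DD.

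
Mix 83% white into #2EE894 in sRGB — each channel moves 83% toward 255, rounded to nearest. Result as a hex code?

#DBFBED

#2EE894 is rgb(46, 232, 148).
Lerp each channel 83% toward 255:
  R: 46 + 0.83×(255−46) = 46 + 173.47 = 219.47 → 219
  G: 232 + 0.83×(255−232) = 232 + 19.09 = 251.09 → 251
  B: 148 + 88.81 = 236.81 → 237
rgb(219, 251, 237) = #DBFBED.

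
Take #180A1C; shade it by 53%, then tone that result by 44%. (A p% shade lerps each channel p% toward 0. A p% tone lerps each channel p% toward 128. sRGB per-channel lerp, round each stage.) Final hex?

#180A1C is rgb(24, 10, 28).
Per channel, c → c + 0.53(0 − c):
  R: 24 + 0.53×(0−24) = 24 − 12.72 = 11.28 → 11
  G: 10 + 0.53×(0−10) = 10 − 5.3 = 4.7 → 5
  B: 28 + 0.53×(0−28) = 28 − 14.84 = 13.16 → 13
After the shade: rgb(11, 5, 13) = #0B050D.
A 44% tone moves each channel 44% toward 128:
  R: 11 + 51.48 = 62.48 → 62
  G: 5 + 0.44×(128−5) = 5 + 54.12 = 59.12 → 59
  B: 13 + 0.44×(128−13) = 13 + 50.6 = 63.6 → 64
rgb(62, 59, 64) = #3E3B40.

#3E3B40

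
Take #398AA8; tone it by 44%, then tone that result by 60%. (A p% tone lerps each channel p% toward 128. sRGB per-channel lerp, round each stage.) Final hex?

#398AA8 is rgb(57, 138, 168).
Lerp each channel 44% toward 128:
  R: 57 + 0.44×(128−57) = 57 + 31.24 = 88.24 → 88
  G: 138 + 0.44×(128−138) = 138 − 4.4 = 133.6 → 134
  B: 168 − 17.6 = 150.4 → 150
After the tone: rgb(88, 134, 150) = #588696.
A 60% tone moves each channel 60% toward 128:
  R: 88 + 24 = 112 → 112
  G: 134 − 3.6 = 130.4 → 130
  B: 150 − 13.2 = 136.8 → 137
rgb(112, 130, 137) = #708289.

#708289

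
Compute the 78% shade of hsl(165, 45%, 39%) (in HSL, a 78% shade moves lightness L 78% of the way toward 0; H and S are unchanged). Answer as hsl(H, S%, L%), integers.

hsl(165, 45%, 9%)

L moves 78% from 39 toward 0: 39 − 30.42 = 8.58 → 9.
H and S are unchanged.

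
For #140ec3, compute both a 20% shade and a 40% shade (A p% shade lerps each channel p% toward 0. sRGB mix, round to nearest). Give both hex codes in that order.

#100b9c, #0c0875

#140ec3 is rgb(20, 14, 195).
20% shade:
  R: 20 − 4 = 16 → 16
  G: 14 − 2.8 = 11.2 → 11
  B: 195 + 0.2×(0−195) = 195 − 39 = 156 → 156
  → #100b9c
40% shade:
  R: 20 + 0.4×(0−20) = 20 − 8 = 12 → 12
  G: 14 + 0.4×(0−14) = 14 − 5.6 = 8.4 → 8
  B: 195 + 0.4×(0−195) = 195 − 78 = 117 → 117
  → #0c0875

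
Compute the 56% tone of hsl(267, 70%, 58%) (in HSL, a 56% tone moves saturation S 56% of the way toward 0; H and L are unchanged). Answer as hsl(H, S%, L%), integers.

S moves 56% from 70 toward 0: 70 − 39.2 = 30.8 → 31.
H and L are unchanged.

hsl(267, 31%, 58%)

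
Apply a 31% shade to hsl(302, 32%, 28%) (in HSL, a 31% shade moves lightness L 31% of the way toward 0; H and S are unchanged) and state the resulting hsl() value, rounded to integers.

hsl(302, 32%, 19%)

L moves 31% from 28 toward 0: 28 − 8.68 = 19.32 → 19.
H and S are unchanged.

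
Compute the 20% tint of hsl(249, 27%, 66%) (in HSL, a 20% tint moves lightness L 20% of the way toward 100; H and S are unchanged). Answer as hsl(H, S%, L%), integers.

hsl(249, 27%, 73%)

L moves 20% from 66 toward 100: 66 + 6.8 = 72.8 → 73.
H and S are unchanged.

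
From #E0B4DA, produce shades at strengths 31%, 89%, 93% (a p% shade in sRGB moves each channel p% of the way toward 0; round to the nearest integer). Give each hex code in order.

#E0B4DA is rgb(224, 180, 218).
31%: (224 − 69.44 = 154.56→155, 180 − 55.8 = 124.2→124, 218 − 67.58 = 150.42→150) → #9B7C96
89%: (224 − 199.36 = 24.64→25, 180 − 160.2 = 19.8→20, 218 − 194.02 = 23.98→24) → #191418
93%: (224 − 208.32 = 15.68→16, 180 − 167.4 = 12.6→13, 218 − 202.74 = 15.26→15) → #100D0F

#9B7C96, #191418, #100D0F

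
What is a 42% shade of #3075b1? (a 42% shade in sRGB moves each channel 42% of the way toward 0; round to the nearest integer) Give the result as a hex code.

#3075b1 is rgb(48, 117, 177).
A 42% shade moves each channel 42% toward 0:
  R: 48 + 0.42×(0−48) = 48 − 20.16 = 27.84 → 28
  G: 117 − 49.14 = 67.86 → 68
  B: 177 − 74.34 = 102.66 → 103
rgb(28, 68, 103) = #1c4467.

#1c4467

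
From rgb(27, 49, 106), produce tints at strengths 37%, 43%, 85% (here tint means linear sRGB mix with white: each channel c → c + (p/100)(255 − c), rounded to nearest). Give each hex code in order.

#6F7DA1, #7D8AAA, #DDE0E9

37%: (27 + 84.36 = 111.36→111, 49 + 76.22 = 125.22→125, 106 + 55.13 = 161.13→161) → #6F7DA1
43%: (27 + 98.04 = 125.04→125, 49 + 88.58 = 137.58→138, 106 + 64.07 = 170.07→170) → #7D8AAA
85%: (27 + 193.8 = 220.8→221, 49 + 175.1 = 224.1→224, 106 + 126.65 = 232.65→233) → #DDE0E9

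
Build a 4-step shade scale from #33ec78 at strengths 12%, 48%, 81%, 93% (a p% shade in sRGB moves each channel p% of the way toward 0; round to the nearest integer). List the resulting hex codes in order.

#2dd06a, #1b7b3e, #0a2d17, #041108

#33ec78 is rgb(51, 236, 120).
12%: (51 − 6.12 = 44.88→45, 236 − 28.32 = 207.68→208, 120 − 14.4 = 105.6→106) → #2dd06a
48%: (51 − 24.48 = 26.52→27, 236 − 113.28 = 122.72→123, 120 − 57.6 = 62.4→62) → #1b7b3e
81%: (51 − 41.31 = 9.69→10, 236 − 191.16 = 44.84→45, 120 − 97.2 = 22.8→23) → #0a2d17
93%: (51 − 47.43 = 3.57→4, 236 − 219.48 = 16.52→17, 120 − 111.6 = 8.4→8) → #041108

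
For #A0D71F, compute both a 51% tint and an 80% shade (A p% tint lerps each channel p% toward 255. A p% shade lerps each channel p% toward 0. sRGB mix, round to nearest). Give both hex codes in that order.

#D0EB91, #202B06

#A0D71F is rgb(160, 215, 31).
51% tint:
  R: 160 + 0.51×(255−160) = 160 + 48.45 = 208.45 → 208
  G: 215 + 20.4 = 235.4 → 235
  B: 31 + 0.51×(255−31) = 31 + 114.24 = 145.24 → 145
  → #D0EB91
80% shade:
  R: 160 + 0.8×(0−160) = 160 − 128 = 32 → 32
  G: 215 + 0.8×(0−215) = 215 − 172 = 43 → 43
  B: 31 + 0.8×(0−31) = 31 − 24.8 = 6.2 → 6
  → #202B06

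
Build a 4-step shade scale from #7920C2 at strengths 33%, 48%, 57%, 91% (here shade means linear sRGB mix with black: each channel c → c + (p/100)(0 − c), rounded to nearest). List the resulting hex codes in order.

#7920C2 is rgb(121, 32, 194).
33%: (121 − 39.93 = 81.07→81, 32 − 10.56 = 21.44→21, 194 − 64.02 = 129.98→130) → #511582
48%: (121 − 58.08 = 62.92→63, 32 − 15.36 = 16.64→17, 194 − 93.12 = 100.88→101) → #3F1165
57%: (121 − 68.97 = 52.03→52, 32 − 18.24 = 13.76→14, 194 − 110.58 = 83.42→83) → #340E53
91%: (121 − 110.11 = 10.89→11, 32 − 29.12 = 2.88→3, 194 − 176.54 = 17.46→17) → #0B0311

#511582, #3F1165, #340E53, #0B0311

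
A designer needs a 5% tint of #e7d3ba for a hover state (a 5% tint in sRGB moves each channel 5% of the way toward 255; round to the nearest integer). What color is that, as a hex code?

#e7d3ba is rgb(231, 211, 186).
Per channel, c → c + 0.05(255 − c):
  R: 231 + 0.05×(255−231) = 231 + 1.2 = 232.2 → 232
  G: 211 + 0.05×(255−211) = 211 + 2.2 = 213.2 → 213
  B: 186 + 0.05×(255−186) = 186 + 3.45 = 189.45 → 189
rgb(232, 213, 189) = #e8d5bd.

#e8d5bd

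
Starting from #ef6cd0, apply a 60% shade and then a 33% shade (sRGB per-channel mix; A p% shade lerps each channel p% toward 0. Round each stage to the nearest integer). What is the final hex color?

#ef6cd0 is rgb(239, 108, 208).
Per channel, c → c + 0.6(0 − c):
  R: 239 + 0.6×(0−239) = 239 − 143.4 = 95.6 → 96
  G: 108 + 0.6×(0−108) = 108 − 64.8 = 43.2 → 43
  B: 208 − 124.8 = 83.2 → 83
After the shade: rgb(96, 43, 83) = #602b53.
A 33% shade moves each channel 33% toward 0:
  R: 96 + 0.33×(0−96) = 96 − 31.68 = 64.32 → 64
  G: 43 − 14.19 = 28.81 → 29
  B: 83 − 27.39 = 55.61 → 56
rgb(64, 29, 56) = #401d38.

#401d38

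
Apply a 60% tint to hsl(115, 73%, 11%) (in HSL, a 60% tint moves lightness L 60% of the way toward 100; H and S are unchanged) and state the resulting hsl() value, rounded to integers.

hsl(115, 73%, 64%)

L moves 60% from 11 toward 100: 11 + 53.4 = 64.4 → 64.
H and S are unchanged.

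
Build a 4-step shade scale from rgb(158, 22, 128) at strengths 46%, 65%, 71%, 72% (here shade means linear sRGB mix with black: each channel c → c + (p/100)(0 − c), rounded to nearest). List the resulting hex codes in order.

46%: (158 − 72.68 = 85.32→85, 22 − 10.12 = 11.88→12, 128 − 58.88 = 69.12→69) → #550C45
65%: (158 − 102.7 = 55.3→55, 22 − 14.3 = 7.7→8, 128 − 83.2 = 44.8→45) → #37082D
71%: (158 − 112.18 = 45.82→46, 22 − 15.62 = 6.38→6, 128 − 90.88 = 37.12→37) → #2E0625
72%: (158 − 113.76 = 44.24→44, 22 − 15.84 = 6.16→6, 128 − 92.16 = 35.84→36) → #2C0624

#550C45, #37082D, #2E0625, #2C0624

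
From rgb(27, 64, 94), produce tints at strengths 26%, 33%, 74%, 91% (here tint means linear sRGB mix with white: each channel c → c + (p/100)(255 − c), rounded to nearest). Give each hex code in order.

26%: (27 + 59.28 = 86.28→86, 64 + 49.66 = 113.66→114, 94 + 41.86 = 135.86→136) → #567288
33%: (27 + 75.24 = 102.24→102, 64 + 63.03 = 127.03→127, 94 + 53.13 = 147.13→147) → #667F93
74%: (27 + 168.72 = 195.72→196, 64 + 141.34 = 205.34→205, 94 + 119.14 = 213.14→213) → #C4CDD5
91%: (27 + 207.48 = 234.48→234, 64 + 173.81 = 237.81→238, 94 + 146.51 = 240.51→241) → #EAEEF1

#567288, #667F93, #C4CDD5, #EAEEF1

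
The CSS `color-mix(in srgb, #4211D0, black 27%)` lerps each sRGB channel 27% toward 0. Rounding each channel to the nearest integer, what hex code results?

#300C98

#4211D0 is rgb(66, 17, 208).
Lerp each channel 27% toward 0:
  R: 66 + 0.27×(0−66) = 66 − 17.82 = 48.18 → 48
  G: 17 + 0.27×(0−17) = 17 − 4.59 = 12.41 → 12
  B: 208 + 0.27×(0−208) = 208 − 56.16 = 151.84 → 152
rgb(48, 12, 152) = #300C98.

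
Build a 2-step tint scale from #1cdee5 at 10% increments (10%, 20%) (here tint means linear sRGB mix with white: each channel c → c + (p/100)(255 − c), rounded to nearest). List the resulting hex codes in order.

#33e1e8, #49e5ea

#1cdee5 is rgb(28, 222, 229).
10%: (28 + 22.7 = 50.7→51, 222 + 3.3 = 225.3→225, 229 + 2.6 = 231.6→232) → #33e1e8
20%: (28 + 45.4 = 73.4→73, 222 + 6.6 = 228.6→229, 229 + 5.2 = 234.2→234) → #49e5ea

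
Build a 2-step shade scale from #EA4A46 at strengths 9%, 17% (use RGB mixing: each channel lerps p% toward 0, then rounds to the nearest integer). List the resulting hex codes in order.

#EA4A46 is rgb(234, 74, 70).
9%: (234 − 21.06 = 212.94→213, 74 − 6.66 = 67.34→67, 70 − 6.3 = 63.7→64) → #D54340
17%: (234 − 39.78 = 194.22→194, 74 − 12.58 = 61.42→61, 70 − 11.9 = 58.1→58) → #C23D3A

#D54340, #C23D3A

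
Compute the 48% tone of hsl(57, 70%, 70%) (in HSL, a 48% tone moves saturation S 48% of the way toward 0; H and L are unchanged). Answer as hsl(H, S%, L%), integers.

hsl(57, 36%, 70%)

S moves 48% from 70 toward 0: 70 − 33.6 = 36.4 → 36.
H and L are unchanged.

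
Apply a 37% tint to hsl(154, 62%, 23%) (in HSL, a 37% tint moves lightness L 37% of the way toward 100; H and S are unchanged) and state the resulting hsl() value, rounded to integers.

hsl(154, 62%, 51%)

L moves 37% from 23 toward 100: 23 + 28.49 = 51.49 → 51.
H and S are unchanged.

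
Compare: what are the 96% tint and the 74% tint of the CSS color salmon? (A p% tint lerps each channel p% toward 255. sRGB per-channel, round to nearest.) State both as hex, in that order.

CSS salmon is rgb(250, 128, 114).
96% tint:
  R: 250 + 0.96×(255−250) = 250 + 4.8 = 254.8 → 255
  G: 128 + 0.96×(255−128) = 128 + 121.92 = 249.92 → 250
  B: 114 + 135.36 = 249.36 → 249
  → #FFFAF9
74% tint:
  R: 250 + 3.7 = 253.7 → 254
  G: 128 + 0.74×(255−128) = 128 + 93.98 = 221.98 → 222
  B: 114 + 0.74×(255−114) = 114 + 104.34 = 218.34 → 218
  → #FEDEDA

#FFFAF9, #FEDEDA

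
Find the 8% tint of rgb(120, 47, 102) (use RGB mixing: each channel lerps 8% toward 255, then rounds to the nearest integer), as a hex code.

#834072

An 8% tint moves each channel 8% toward 255:
  R: 120 + 0.08×(255−120) = 120 + 10.8 = 130.8 → 131
  G: 47 + 16.64 = 63.64 → 64
  B: 102 + 12.24 = 114.24 → 114
rgb(131, 64, 114) = #834072.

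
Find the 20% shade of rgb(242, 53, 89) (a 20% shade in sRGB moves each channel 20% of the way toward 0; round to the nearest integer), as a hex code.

#c22a47

Per channel, c → c + 0.2(0 − c):
  R: 242 − 48.4 = 193.6 → 194
  G: 53 + 0.2×(0−53) = 53 − 10.6 = 42.4 → 42
  B: 89 + 0.2×(0−89) = 89 − 17.8 = 71.2 → 71
rgb(194, 42, 71) = #c22a47.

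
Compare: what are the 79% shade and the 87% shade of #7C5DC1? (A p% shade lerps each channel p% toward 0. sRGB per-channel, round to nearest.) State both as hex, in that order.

#7C5DC1 is rgb(124, 93, 193).
79% shade:
  R: 124 + 0.79×(0−124) = 124 − 97.96 = 26.04 → 26
  G: 93 + 0.79×(0−93) = 93 − 73.47 = 19.53 → 20
  B: 193 − 152.47 = 40.53 → 41
  → #1A1429
87% shade:
  R: 124 − 107.88 = 16.12 → 16
  G: 93 + 0.87×(0−93) = 93 − 80.91 = 12.09 → 12
  B: 193 − 167.91 = 25.09 → 25
  → #100C19

#1A1429, #100C19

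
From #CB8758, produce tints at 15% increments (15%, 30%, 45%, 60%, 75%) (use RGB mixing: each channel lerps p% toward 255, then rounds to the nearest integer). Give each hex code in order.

#CB8758 is rgb(203, 135, 88).
15%: (203 + 7.8 = 210.8→211, 135 + 18 = 153→153, 88 + 25.05 = 113.05→113) → #D39971
30%: (203 + 15.6 = 218.6→219, 135 + 36 = 171→171, 88 + 50.1 = 138.1→138) → #DBAB8A
45%: (203 + 23.4 = 226.4→226, 135 + 54 = 189→189, 88 + 75.15 = 163.15→163) → #E2BDA3
60%: (203 + 31.2 = 234.2→234, 135 + 72 = 207→207, 88 + 100.2 = 188.2→188) → #EACFBC
75%: (203 + 39 = 242→242, 135 + 90 = 225→225, 88 + 125.25 = 213.25→213) → #F2E1D5

#D39971, #DBAB8A, #E2BDA3, #EACFBC, #F2E1D5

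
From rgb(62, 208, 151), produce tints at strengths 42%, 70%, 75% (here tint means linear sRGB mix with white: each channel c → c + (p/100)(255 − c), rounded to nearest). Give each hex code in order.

42%: (62 + 81.06 = 143.06→143, 208 + 19.74 = 227.74→228, 151 + 43.68 = 194.68→195) → #8FE4C3
70%: (62 + 135.1 = 197.1→197, 208 + 32.9 = 240.9→241, 151 + 72.8 = 223.8→224) → #C5F1E0
75%: (62 + 144.75 = 206.75→207, 208 + 35.25 = 243.25→243, 151 + 78 = 229→229) → #CFF3E5

#8FE4C3, #C5F1E0, #CFF3E5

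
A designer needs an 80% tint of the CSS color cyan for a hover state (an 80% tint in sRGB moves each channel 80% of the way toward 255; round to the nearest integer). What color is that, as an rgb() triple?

rgb(204, 255, 255)

CSS cyan is rgb(0, 255, 255).
Lerp each channel 80% toward 255:
  R: 0 + 204 = 204 → 204
  G: 255 + 0.8×(255−255) = 255 + 0 = 255 → 255
  B: 255 + 0 = 255 → 255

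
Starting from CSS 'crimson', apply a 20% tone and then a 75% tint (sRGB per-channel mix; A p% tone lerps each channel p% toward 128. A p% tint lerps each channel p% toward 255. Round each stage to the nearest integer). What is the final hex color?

#F2CAD2

CSS crimson is rgb(220, 20, 60).
Per channel, c → c + 0.2(128 − c):
  R: 220 + 0.2×(128−220) = 220 − 18.4 = 201.6 → 202
  G: 20 + 21.6 = 41.6 → 42
  B: 60 + 13.6 = 73.6 → 74
After the tone: rgb(202, 42, 74) = #CA2A4A.
A 75% tint moves each channel 75% toward 255:
  R: 202 + 0.75×(255−202) = 202 + 39.75 = 241.75 → 242
  G: 42 + 159.75 = 201.75 → 202
  B: 74 + 0.75×(255−74) = 74 + 135.75 = 209.75 → 210
rgb(242, 202, 210) = #F2CAD2.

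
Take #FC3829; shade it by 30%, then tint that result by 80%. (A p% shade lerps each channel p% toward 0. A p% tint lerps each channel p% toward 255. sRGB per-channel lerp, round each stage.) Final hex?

#FC3829 is rgb(252, 56, 41).
Lerp each channel 30% toward 0:
  R: 252 + 0.3×(0−252) = 252 − 75.6 = 176.4 → 176
  G: 56 + 0.3×(0−56) = 56 − 16.8 = 39.2 → 39
  B: 41 + 0.3×(0−41) = 41 − 12.3 = 28.7 → 29
After the shade: rgb(176, 39, 29) = #B0271D.
An 80% tint moves each channel 80% toward 255:
  R: 176 + 0.8×(255−176) = 176 + 63.2 = 239.2 → 239
  G: 39 + 172.8 = 211.8 → 212
  B: 29 + 0.8×(255−29) = 29 + 180.8 = 209.8 → 210
rgb(239, 212, 210) = #EFD4D2.

#EFD4D2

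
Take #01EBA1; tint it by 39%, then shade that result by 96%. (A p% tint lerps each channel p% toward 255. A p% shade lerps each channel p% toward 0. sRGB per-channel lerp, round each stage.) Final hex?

#040A08

#01EBA1 is rgb(1, 235, 161).
Lerp each channel 39% toward 255:
  R: 1 + 0.39×(255−1) = 1 + 99.06 = 100.06 → 100
  G: 235 + 7.8 = 242.8 → 243
  B: 161 + 0.39×(255−161) = 161 + 36.66 = 197.66 → 198
After the tint: rgb(100, 243, 198) = #64F3C6.
Per channel, c → c + 0.96(0 − c):
  R: 100 + 0.96×(0−100) = 100 − 96 = 4 → 4
  G: 243 + 0.96×(0−243) = 243 − 233.28 = 9.72 → 10
  B: 198 + 0.96×(0−198) = 198 − 190.08 = 7.92 → 8
rgb(4, 10, 8) = #040A08.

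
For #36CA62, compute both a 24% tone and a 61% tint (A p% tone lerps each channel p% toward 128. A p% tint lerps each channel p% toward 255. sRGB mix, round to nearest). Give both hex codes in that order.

#48B869, #B1EAC2

#36CA62 is rgb(54, 202, 98).
24% tone:
  R: 54 + 17.76 = 71.76 → 72
  G: 202 − 17.76 = 184.24 → 184
  B: 98 + 0.24×(128−98) = 98 + 7.2 = 105.2 → 105
  → #48B869
61% tint:
  R: 54 + 0.61×(255−54) = 54 + 122.61 = 176.61 → 177
  G: 202 + 0.61×(255−202) = 202 + 32.33 = 234.33 → 234
  B: 98 + 95.77 = 193.77 → 194
  → #B1EAC2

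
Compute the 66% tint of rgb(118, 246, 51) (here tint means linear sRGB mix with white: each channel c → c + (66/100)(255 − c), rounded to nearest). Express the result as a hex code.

#D0FCBA

A 66% tint moves each channel 66% toward 255:
  R: 118 + 90.42 = 208.42 → 208
  G: 246 + 0.66×(255−246) = 246 + 5.94 = 251.94 → 252
  B: 51 + 0.66×(255−51) = 51 + 134.64 = 185.64 → 186
rgb(208, 252, 186) = #D0FCBA.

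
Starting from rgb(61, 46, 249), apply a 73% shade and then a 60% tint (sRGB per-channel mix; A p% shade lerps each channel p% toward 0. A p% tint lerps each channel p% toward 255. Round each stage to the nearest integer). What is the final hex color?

#9F9EB4

Lerp each channel 73% toward 0:
  R: 61 + 0.73×(0−61) = 61 − 44.53 = 16.47 → 16
  G: 46 + 0.73×(0−46) = 46 − 33.58 = 12.42 → 12
  B: 249 + 0.73×(0−249) = 249 − 181.77 = 67.23 → 67
After the shade: rgb(16, 12, 67) = #100C43.
Per channel, c → c + 0.6(255 − c):
  R: 16 + 0.6×(255−16) = 16 + 143.4 = 159.4 → 159
  G: 12 + 0.6×(255−12) = 12 + 145.8 = 157.8 → 158
  B: 67 + 0.6×(255−67) = 67 + 112.8 = 179.8 → 180
rgb(159, 158, 180) = #9F9EB4.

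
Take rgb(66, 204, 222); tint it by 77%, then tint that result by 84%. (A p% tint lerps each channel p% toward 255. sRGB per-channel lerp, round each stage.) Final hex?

#f8fdfe

Per channel, c → c + 0.77(255 − c):
  R: 66 + 0.77×(255−66) = 66 + 145.53 = 211.53 → 212
  G: 204 + 0.77×(255−204) = 204 + 39.27 = 243.27 → 243
  B: 222 + 25.41 = 247.41 → 247
After the tint: rgb(212, 243, 247) = #d4f3f7.
An 84% tint moves each channel 84% toward 255:
  R: 212 + 36.12 = 248.12 → 248
  G: 243 + 10.08 = 253.08 → 253
  B: 247 + 0.84×(255−247) = 247 + 6.72 = 253.72 → 254
rgb(248, 253, 254) = #f8fdfe.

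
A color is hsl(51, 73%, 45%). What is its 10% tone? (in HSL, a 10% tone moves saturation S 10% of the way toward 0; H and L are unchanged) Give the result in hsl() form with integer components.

S moves 10% from 73 toward 0: 73 − 7.3 = 65.7 → 66.
H and L are unchanged.

hsl(51, 66%, 45%)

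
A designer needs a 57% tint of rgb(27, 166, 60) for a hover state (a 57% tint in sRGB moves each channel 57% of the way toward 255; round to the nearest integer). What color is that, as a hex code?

#9DD9AB

Per channel, c → c + 0.57(255 − c):
  R: 27 + 0.57×(255−27) = 27 + 129.96 = 156.96 → 157
  G: 166 + 0.57×(255−166) = 166 + 50.73 = 216.73 → 217
  B: 60 + 111.15 = 171.15 → 171
rgb(157, 217, 171) = #9DD9AB.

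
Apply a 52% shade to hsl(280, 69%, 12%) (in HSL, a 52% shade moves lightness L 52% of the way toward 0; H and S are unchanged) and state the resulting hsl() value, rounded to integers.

hsl(280, 69%, 6%)

L moves 52% from 12 toward 0: 12 − 6.24 = 5.76 → 6.
H and S are unchanged.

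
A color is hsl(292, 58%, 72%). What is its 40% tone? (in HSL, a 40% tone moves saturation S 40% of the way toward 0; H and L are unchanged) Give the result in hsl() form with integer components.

S moves 40% from 58 toward 0: 58 − 23.2 = 34.8 → 35.
H and L are unchanged.

hsl(292, 35%, 72%)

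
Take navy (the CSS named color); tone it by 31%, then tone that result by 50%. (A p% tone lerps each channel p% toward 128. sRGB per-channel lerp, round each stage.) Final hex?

#545480

CSS navy is rgb(0, 0, 128).
Per channel, c → c + 0.31(128 − c):
  R: 0 + 0.31×(128−0) = 0 + 39.68 = 39.68 → 40
  G: 0 + 0.31×(128−0) = 0 + 39.68 = 39.68 → 40
  B: 128 + 0.31×(128−128) = 128 + 0 = 128 → 128
After the tone: rgb(40, 40, 128) = #282880.
Per channel, c → c + 0.5(128 − c):
  R: 40 + 0.5×(128−40) = 40 + 44 = 84 → 84
  G: 40 + 44 = 84 → 84
  B: 128 + 0.5×(128−128) = 128 + 0 = 128 → 128
rgb(84, 84, 128) = #545480.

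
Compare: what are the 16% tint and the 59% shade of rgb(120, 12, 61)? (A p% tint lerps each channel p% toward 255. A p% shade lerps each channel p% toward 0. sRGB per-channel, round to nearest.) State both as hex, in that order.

16% tint:
  R: 120 + 0.16×(255−120) = 120 + 21.6 = 141.6 → 142
  G: 12 + 0.16×(255−12) = 12 + 38.88 = 50.88 → 51
  B: 61 + 0.16×(255−61) = 61 + 31.04 = 92.04 → 92
  → #8E335C
59% shade:
  R: 120 + 0.59×(0−120) = 120 − 70.8 = 49.2 → 49
  G: 12 + 0.59×(0−12) = 12 − 7.08 = 4.92 → 5
  B: 61 + 0.59×(0−61) = 61 − 35.99 = 25.01 → 25
  → #310519

#8E335C, #310519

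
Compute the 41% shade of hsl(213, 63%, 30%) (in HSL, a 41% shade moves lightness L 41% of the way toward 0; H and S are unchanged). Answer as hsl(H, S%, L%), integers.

hsl(213, 63%, 18%)

L moves 41% from 30 toward 0: 30 − 12.3 = 17.7 → 18.
H and S are unchanged.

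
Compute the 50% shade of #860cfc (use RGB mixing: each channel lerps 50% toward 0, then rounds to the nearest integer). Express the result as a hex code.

#43067e

#860cfc is rgb(134, 12, 252).
Per channel, c → c + 0.5(0 − c):
  R: 134 + 0.5×(0−134) = 134 − 67 = 67 → 67
  G: 12 − 6 = 6 → 6
  B: 252 − 126 = 126 → 126
rgb(67, 6, 126) = #43067e.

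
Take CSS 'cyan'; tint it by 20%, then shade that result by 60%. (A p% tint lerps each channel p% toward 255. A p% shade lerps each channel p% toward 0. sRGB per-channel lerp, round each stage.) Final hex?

#146666

CSS cyan is rgb(0, 255, 255).
A 20% tint moves each channel 20% toward 255:
  R: 0 + 0.2×(255−0) = 0 + 51 = 51 → 51
  G: 255 + 0.2×(255−255) = 255 + 0 = 255 → 255
  B: 255 + 0 = 255 → 255
After the tint: rgb(51, 255, 255) = #33ffff.
Lerp each channel 60% toward 0:
  R: 51 + 0.6×(0−51) = 51 − 30.6 = 20.4 → 20
  G: 255 + 0.6×(0−255) = 255 − 153 = 102 → 102
  B: 255 + 0.6×(0−255) = 255 − 153 = 102 → 102
rgb(20, 102, 102) = #146666.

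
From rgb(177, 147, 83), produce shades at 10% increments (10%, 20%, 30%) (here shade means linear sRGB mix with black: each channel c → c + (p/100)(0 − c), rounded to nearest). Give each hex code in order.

10%: (177 − 17.7 = 159.3→159, 147 − 14.7 = 132.3→132, 83 − 8.3 = 74.7→75) → #9f844b
20%: (177 − 35.4 = 141.6→142, 147 − 29.4 = 117.6→118, 83 − 16.6 = 66.4→66) → #8e7642
30%: (177 − 53.1 = 123.9→124, 147 − 44.1 = 102.9→103, 83 − 24.9 = 58.1→58) → #7c673a

#9f844b, #8e7642, #7c673a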